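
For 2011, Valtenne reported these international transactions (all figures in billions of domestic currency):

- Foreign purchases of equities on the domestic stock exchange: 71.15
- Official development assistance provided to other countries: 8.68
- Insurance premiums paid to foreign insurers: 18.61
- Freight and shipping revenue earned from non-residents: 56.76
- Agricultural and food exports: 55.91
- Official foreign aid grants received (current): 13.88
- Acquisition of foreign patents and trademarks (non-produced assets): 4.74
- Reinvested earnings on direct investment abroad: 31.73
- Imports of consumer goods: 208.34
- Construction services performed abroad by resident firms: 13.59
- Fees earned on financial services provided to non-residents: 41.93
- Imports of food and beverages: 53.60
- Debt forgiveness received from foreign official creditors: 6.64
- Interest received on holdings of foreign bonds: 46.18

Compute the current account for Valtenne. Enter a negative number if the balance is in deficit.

Goods: -53.60 + 55.91 - 208.34 = -206.03
Services: -18.61 + 41.93 + 56.76 + 13.59 = 93.67
Primary income: 31.73 + 46.18 = 77.91
Secondary income: -8.68 + 13.88 = 5.20
Current account = (-206.03) + 93.67 + 77.91 + 5.20 = -29.25
(Excluded from the current account — financial account: foreign purchases of equities on the domestic stock exchange 71.15; capital account: acquisition of foreign patents and trademarks (non-produced assets) 4.74, debt forgiveness received from foreign official creditors 6.64.)

-29.25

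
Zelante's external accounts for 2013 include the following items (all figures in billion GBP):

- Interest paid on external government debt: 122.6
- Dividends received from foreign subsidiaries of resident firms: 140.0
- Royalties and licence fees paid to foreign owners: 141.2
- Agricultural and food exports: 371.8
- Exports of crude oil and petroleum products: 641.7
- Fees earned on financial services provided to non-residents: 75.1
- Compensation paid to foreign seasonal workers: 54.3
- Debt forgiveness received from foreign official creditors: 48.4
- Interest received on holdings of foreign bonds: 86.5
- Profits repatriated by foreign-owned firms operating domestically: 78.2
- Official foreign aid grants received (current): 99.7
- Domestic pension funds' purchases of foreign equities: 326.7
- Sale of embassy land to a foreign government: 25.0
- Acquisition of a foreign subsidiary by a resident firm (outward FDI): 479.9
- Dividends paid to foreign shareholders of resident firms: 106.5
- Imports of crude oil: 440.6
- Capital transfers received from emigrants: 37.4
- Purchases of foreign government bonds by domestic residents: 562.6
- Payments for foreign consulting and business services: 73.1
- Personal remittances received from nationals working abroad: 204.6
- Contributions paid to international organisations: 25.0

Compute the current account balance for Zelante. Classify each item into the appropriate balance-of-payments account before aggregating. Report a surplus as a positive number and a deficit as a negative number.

577.9

Goods: 641.7 + 371.8 - 440.6 = 572.9
Services: 75.1 - 141.2 - 73.1 = -139.2
Primary income: -106.5 - 122.6 + 140.0 - 54.3 - 78.2 + 86.5 = -135.1
Secondary income: 204.6 - 25.0 + 99.7 = 279.3
Current account = 572.9 + (-139.2) + (-135.1) + 279.3 = 577.9
(Excluded from the current account — capital account: debt forgiveness received from foreign official creditors 48.4, sale of embassy land to a foreign government 25.0, capital transfers received from emigrants 37.4; financial account: domestic pension funds' purchases of foreign equities 326.7, acquisition of a foreign subsidiary by a resident firm (outward FDI) 479.9, purchases of foreign government bonds by domestic residents 562.6.)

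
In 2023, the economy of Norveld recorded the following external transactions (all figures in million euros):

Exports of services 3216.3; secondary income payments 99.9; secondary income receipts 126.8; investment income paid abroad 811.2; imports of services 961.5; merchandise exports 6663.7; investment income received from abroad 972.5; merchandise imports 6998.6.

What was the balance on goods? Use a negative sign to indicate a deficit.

-334.9

Goods balance = 6663.7 - 6998.6 = -334.9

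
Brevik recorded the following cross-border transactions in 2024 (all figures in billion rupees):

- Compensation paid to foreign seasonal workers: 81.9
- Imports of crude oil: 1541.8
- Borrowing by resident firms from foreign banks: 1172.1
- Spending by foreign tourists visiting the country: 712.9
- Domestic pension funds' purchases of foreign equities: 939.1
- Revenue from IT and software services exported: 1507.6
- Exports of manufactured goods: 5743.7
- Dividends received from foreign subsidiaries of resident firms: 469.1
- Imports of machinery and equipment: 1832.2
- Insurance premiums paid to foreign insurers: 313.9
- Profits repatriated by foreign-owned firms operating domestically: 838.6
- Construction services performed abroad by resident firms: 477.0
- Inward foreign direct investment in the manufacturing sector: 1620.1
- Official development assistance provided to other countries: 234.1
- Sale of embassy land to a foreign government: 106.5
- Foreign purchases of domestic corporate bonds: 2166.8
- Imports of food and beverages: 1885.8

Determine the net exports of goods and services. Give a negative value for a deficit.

2867.5

Goods: -1885.8 - 1541.8 - 1832.2 + 5743.7 = 483.9
Services: -313.9 + 1507.6 + 712.9 + 477.0 = 2383.6
Trade balance = 483.9 + 2383.6 = 2867.5
(Excluded from the trade balance — primary income: compensation paid to foreign seasonal workers 81.9, dividends received from foreign subsidiaries of resident firms 469.1, profits repatriated by foreign-owned firms operating domestically 838.6; financial account: borrowing by resident firms from foreign banks 1172.1, domestic pension funds' purchases of foreign equities 939.1, inward foreign direct investment in the manufacturing sector 1620.1, foreign purchases of domestic corporate bonds 2166.8; secondary income: official development assistance provided to other countries 234.1; capital account: sale of embassy land to a foreign government 106.5.)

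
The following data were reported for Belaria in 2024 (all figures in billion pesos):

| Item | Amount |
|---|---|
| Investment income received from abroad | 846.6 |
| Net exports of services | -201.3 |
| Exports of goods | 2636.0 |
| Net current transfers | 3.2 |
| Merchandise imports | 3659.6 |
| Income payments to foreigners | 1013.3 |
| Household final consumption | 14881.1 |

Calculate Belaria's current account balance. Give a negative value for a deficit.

Goods balance = 2636.0 - 3659.6 = -1023.6
Services balance = -201.3
Trade balance (goods + services) = -1023.6 + (-201.3) = -1224.9
Net primary income = 846.6 - 1013.3 = -166.7
Net secondary income = 3.2
Current account = -1224.9 + (-166.7) + 3.2 = -1388.4

-1388.4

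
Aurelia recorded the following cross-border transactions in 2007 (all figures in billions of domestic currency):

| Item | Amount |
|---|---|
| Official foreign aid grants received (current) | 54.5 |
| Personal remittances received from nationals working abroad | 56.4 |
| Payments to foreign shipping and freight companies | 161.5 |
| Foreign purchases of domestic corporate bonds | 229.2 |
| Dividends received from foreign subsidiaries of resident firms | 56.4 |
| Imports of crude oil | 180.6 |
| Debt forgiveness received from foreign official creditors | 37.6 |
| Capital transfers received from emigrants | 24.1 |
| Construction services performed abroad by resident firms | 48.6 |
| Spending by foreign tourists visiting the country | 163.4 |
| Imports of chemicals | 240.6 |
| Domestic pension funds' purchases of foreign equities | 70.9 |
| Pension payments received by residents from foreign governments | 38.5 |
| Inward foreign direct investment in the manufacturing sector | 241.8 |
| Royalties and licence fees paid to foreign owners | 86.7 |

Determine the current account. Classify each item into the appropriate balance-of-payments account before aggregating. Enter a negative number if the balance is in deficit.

Goods: -180.6 - 240.6 = -421.2
Services: 163.4 + 48.6 - 86.7 - 161.5 = -36.2
Primary income: 56.4
Secondary income: 38.5 + 56.4 + 54.5 = 149.4
Current account = (-421.2) + (-36.2) + 56.4 + 149.4 = -251.6
(Excluded from the current account — financial account: foreign purchases of domestic corporate bonds 229.2, domestic pension funds' purchases of foreign equities 70.9, inward foreign direct investment in the manufacturing sector 241.8; capital account: debt forgiveness received from foreign official creditors 37.6, capital transfers received from emigrants 24.1.)

-251.6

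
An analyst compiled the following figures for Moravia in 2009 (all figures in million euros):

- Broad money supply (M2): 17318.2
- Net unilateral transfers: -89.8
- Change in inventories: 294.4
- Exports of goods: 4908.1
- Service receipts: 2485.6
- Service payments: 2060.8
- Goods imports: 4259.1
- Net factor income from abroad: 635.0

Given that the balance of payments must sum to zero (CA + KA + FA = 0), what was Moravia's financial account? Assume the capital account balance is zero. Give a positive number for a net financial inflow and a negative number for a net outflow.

Goods balance = 4908.1 - 4259.1 = 649.0
Services balance = 2485.6 - 2060.8 = 424.8
Trade balance (goods + services) = 649.0 + 424.8 = 1073.8
Net primary income = 635.0
Net secondary income = -89.8
Current account = 1073.8 + 635.0 + (-89.8) = 1619.0
Financial account = -(1619.0) = -1619.0

-1619.0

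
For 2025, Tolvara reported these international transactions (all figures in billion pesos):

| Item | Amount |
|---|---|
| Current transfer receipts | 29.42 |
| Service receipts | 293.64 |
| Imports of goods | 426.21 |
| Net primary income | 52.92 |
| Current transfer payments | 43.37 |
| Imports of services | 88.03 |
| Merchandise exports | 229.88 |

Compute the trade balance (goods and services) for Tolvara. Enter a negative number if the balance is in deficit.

9.28

Goods balance = 229.88 - 426.21 = -196.33
Services balance = 293.64 - 88.03 = 205.61
Trade balance (goods + services) = -196.33 + 205.61 = 9.28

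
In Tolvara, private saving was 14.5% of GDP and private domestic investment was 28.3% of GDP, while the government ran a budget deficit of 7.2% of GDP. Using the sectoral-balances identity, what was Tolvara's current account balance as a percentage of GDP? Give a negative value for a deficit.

-21.0

By the sectoral-balances identity, CA = (S_private - I) + (T - G).
Private balance = 14.5 - 28.3 = -13.8
Government balance (T - G) = -7.2
CA = -13.8 + (-7.2) = -21.0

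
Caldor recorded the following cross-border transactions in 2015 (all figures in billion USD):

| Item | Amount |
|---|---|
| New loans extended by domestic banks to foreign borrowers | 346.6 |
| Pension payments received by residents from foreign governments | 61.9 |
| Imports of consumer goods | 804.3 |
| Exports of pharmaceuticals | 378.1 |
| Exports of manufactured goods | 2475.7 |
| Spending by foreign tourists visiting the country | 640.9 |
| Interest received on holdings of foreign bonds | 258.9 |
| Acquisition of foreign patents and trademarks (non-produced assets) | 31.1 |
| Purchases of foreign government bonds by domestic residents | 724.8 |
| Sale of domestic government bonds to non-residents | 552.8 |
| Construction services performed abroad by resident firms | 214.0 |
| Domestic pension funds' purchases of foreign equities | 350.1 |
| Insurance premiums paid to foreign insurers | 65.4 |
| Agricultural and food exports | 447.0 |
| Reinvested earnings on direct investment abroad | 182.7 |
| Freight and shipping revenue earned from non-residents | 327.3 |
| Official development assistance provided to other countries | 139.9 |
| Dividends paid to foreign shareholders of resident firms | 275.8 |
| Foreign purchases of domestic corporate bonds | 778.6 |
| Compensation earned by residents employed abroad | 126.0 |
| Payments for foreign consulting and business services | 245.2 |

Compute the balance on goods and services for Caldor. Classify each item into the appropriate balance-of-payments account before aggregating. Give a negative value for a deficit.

Goods: 378.1 + 2475.7 - 804.3 + 447.0 = 2496.5
Services: -245.2 - 65.4 + 640.9 + 327.3 + 214.0 = 871.6
Trade balance = 2496.5 + 871.6 = 3368.1
(Excluded from the trade balance — financial account: new loans extended by domestic banks to foreign borrowers 346.6, purchases of foreign government bonds by domestic residents 724.8, sale of domestic government bonds to non-residents 552.8, domestic pension funds' purchases of foreign equities 350.1, foreign purchases of domestic corporate bonds 778.6; secondary income: pension payments received by residents from foreign governments 61.9, official development assistance provided to other countries 139.9; primary income: interest received on holdings of foreign bonds 258.9, reinvested earnings on direct investment abroad 182.7, dividends paid to foreign shareholders of resident firms 275.8, compensation earned by residents employed abroad 126.0; capital account: acquisition of foreign patents and trademarks (non-produced assets) 31.1.)

3368.1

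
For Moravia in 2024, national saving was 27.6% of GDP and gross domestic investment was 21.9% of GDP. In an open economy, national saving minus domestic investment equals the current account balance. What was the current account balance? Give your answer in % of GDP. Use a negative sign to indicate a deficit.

S - I = CA (net lending to the rest of the world).
CA = S - I = 27.6 - 21.9 = 5.7

5.7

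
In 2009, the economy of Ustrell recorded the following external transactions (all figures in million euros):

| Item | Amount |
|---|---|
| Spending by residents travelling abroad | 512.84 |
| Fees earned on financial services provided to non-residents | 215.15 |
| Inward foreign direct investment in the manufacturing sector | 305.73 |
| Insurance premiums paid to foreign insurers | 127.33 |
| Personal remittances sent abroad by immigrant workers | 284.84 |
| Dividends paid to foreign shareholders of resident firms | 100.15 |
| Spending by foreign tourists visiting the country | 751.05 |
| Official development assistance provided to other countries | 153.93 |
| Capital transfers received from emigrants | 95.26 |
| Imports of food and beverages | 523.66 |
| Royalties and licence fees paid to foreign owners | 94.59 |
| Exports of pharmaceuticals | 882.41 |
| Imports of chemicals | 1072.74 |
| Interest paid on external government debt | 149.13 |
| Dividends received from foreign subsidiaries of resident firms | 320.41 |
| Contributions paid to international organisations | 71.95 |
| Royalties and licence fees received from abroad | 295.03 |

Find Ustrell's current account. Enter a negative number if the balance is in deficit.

-627.11

Goods: -1072.74 + 882.41 - 523.66 = -713.99
Services: 295.03 - 94.59 - 127.33 + 215.15 + 751.05 - 512.84 = 526.47
Primary income: -100.15 + 320.41 - 149.13 = 71.13
Secondary income: -71.95 - 284.84 - 153.93 = -510.72
Current account = (-713.99) + 526.47 + 71.13 + (-510.72) = -627.11
(Excluded from the current account — financial account: inward foreign direct investment in the manufacturing sector 305.73; capital account: capital transfers received from emigrants 95.26.)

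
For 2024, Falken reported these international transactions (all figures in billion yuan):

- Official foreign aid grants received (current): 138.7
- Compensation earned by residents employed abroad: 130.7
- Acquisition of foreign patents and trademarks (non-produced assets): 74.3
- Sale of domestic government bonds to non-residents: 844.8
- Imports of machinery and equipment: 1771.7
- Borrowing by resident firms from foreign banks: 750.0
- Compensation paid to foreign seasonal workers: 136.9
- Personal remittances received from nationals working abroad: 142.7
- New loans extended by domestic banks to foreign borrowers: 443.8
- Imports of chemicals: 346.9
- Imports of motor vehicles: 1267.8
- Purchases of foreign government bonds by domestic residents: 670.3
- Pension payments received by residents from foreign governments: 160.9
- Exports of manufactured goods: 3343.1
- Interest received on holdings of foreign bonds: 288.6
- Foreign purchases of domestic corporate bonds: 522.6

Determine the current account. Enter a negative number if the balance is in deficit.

681.4

Goods: 3343.1 - 1267.8 - 1771.7 - 346.9 = -43.3
Primary income: 130.7 - 136.9 + 288.6 = 282.4
Secondary income: 142.7 + 160.9 + 138.7 = 442.3
Current account = (-43.3) + 282.4 + 442.3 = 681.4
(Excluded from the current account — capital account: acquisition of foreign patents and trademarks (non-produced assets) 74.3; financial account: sale of domestic government bonds to non-residents 844.8, borrowing by resident firms from foreign banks 750.0, new loans extended by domestic banks to foreign borrowers 443.8, purchases of foreign government bonds by domestic residents 670.3, foreign purchases of domestic corporate bonds 522.6.)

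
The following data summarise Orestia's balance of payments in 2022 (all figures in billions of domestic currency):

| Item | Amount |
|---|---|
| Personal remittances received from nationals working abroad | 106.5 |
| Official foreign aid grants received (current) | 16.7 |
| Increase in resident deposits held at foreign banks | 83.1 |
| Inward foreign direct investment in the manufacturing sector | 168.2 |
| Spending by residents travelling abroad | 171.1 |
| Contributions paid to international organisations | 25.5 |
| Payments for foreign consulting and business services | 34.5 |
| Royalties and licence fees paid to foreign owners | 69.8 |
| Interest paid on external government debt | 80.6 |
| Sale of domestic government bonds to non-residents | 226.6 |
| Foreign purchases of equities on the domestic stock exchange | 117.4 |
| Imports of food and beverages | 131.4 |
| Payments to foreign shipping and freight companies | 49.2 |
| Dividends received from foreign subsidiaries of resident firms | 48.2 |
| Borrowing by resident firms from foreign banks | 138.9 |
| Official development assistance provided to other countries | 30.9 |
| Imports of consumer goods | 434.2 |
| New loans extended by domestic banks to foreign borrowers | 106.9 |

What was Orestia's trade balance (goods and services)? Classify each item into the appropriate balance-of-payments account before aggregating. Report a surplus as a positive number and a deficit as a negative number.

-890.2

Goods: -131.4 - 434.2 = -565.6
Services: -34.5 - 69.8 - 171.1 - 49.2 = -324.6
Trade balance = -565.6 + (-324.6) = -890.2
(Excluded from the trade balance — secondary income: personal remittances received from nationals working abroad 106.5, official foreign aid grants received (current) 16.7, contributions paid to international organisations 25.5, official development assistance provided to other countries 30.9; financial account: increase in resident deposits held at foreign banks 83.1, inward foreign direct investment in the manufacturing sector 168.2, sale of domestic government bonds to non-residents 226.6, foreign purchases of equities on the domestic stock exchange 117.4, borrowing by resident firms from foreign banks 138.9, new loans extended by domestic banks to foreign borrowers 106.9; primary income: interest paid on external government debt 80.6, dividends received from foreign subsidiaries of resident firms 48.2.)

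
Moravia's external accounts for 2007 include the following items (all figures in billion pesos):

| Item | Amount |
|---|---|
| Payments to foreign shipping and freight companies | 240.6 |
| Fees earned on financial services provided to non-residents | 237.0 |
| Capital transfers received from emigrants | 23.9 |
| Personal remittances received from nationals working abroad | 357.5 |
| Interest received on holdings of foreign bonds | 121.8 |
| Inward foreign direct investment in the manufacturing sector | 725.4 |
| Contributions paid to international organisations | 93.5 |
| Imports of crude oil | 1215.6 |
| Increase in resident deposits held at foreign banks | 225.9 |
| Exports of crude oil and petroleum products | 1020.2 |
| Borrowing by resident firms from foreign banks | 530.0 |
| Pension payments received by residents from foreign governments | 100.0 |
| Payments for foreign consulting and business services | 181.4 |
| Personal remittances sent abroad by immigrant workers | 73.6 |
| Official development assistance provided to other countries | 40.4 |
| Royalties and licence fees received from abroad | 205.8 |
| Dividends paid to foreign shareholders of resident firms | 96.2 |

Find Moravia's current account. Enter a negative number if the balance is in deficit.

101.0

Goods: 1020.2 - 1215.6 = -195.4
Services: 237.0 - 240.6 - 181.4 + 205.8 = 20.8
Primary income: -96.2 + 121.8 = 25.6
Secondary income: 100.0 - 93.5 - 40.4 - 73.6 + 357.5 = 250.0
Current account = (-195.4) + 20.8 + 25.6 + 250.0 = 101.0
(Excluded from the current account — capital account: capital transfers received from emigrants 23.9; financial account: inward foreign direct investment in the manufacturing sector 725.4, increase in resident deposits held at foreign banks 225.9, borrowing by resident firms from foreign banks 530.0.)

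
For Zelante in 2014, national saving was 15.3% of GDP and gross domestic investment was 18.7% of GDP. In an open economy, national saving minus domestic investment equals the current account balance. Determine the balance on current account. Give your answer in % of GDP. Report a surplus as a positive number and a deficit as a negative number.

-3.4

CA = S - I = 15.3 - 18.7 = -3.4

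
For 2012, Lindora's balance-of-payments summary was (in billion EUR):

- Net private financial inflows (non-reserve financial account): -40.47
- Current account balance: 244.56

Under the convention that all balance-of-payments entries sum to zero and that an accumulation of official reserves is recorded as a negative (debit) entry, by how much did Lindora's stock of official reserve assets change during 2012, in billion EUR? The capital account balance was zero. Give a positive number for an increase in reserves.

204.09

Official reserve transactions balance = -(244.56 + (-40.47)) = -204.09
An accumulation of reserves is recorded as a debit (negative entry), so the change in the stock of reserves is the negative of that balance.
Change in official reserves = -(-204.09) = 204.09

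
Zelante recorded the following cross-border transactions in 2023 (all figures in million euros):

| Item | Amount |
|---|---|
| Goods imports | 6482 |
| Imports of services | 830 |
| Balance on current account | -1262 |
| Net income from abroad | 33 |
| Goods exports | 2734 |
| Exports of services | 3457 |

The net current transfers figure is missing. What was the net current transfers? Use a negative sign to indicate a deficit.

-174

Current account = goods balance + services balance + net primary income + net secondary income
Sum of the known components = -1088
Net current transfers = CA - (known components) = -1262 - (-1088) = -174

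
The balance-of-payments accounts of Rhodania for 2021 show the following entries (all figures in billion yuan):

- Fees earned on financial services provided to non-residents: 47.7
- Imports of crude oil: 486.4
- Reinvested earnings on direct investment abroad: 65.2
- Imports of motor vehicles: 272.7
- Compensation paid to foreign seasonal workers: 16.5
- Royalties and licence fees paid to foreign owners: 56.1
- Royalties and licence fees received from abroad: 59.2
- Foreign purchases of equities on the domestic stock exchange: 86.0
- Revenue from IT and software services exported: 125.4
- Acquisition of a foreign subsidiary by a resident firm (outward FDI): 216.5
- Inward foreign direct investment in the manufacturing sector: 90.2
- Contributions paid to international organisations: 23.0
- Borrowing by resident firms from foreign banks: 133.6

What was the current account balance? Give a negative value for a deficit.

Goods: -272.7 - 486.4 = -759.1
Services: 47.7 - 56.1 + 59.2 + 125.4 = 176.2
Primary income: -16.5 + 65.2 = 48.7
Secondary income: -23.0
Current account = (-759.1) + 176.2 + 48.7 + (-23.0) = -557.2
(Excluded from the current account — financial account: foreign purchases of equities on the domestic stock exchange 86.0, acquisition of a foreign subsidiary by a resident firm (outward FDI) 216.5, inward foreign direct investment in the manufacturing sector 90.2, borrowing by resident firms from foreign banks 133.6.)

-557.2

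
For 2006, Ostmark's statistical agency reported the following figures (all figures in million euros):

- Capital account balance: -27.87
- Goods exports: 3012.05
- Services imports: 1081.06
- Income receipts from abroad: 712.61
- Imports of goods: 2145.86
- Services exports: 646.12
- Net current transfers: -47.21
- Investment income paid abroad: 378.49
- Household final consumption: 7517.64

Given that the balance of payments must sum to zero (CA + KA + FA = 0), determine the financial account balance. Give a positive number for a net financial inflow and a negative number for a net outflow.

-690.29

Goods balance = 3012.05 - 2145.86 = 866.19
Services balance = 646.12 - 1081.06 = -434.94
Trade balance (goods + services) = 866.19 + (-434.94) = 431.25
Net primary income = 712.61 - 378.49 = 334.12
Net secondary income = -47.21
Current account = 431.25 + 334.12 + (-47.21) = 718.16
Financial account = -(718.16 + (-27.87)) = -690.29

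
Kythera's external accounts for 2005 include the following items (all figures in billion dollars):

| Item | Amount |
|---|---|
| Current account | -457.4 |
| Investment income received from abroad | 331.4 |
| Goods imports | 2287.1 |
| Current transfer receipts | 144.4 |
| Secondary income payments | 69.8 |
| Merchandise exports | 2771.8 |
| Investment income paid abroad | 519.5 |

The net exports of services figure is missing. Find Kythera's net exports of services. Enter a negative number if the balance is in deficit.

Current account = goods balance + services balance + net primary income + net secondary income
Sum of the known components = 371.2
Net exports of services = CA - (known components) = -457.4 - 371.2 = -828.6

-828.6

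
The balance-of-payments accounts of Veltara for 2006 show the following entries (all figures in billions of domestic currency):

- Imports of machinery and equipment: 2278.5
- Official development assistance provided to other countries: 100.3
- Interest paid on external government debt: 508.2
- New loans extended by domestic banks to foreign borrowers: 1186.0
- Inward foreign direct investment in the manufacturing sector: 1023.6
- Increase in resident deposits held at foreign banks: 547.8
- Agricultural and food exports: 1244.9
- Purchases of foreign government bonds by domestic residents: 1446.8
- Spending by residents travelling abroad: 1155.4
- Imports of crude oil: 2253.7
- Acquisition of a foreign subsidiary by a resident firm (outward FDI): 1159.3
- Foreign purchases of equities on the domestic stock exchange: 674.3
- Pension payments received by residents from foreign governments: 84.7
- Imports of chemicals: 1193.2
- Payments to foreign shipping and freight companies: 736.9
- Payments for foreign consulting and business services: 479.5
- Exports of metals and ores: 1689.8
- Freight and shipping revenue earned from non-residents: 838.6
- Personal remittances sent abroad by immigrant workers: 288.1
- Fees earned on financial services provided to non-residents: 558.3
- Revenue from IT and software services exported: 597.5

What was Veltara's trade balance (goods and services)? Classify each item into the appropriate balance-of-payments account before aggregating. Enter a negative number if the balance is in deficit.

-3168.1

Goods: -2253.7 + 1244.9 - 2278.5 - 1193.2 + 1689.8 = -2790.7
Services: -1155.4 + 597.5 - 479.5 + 838.6 - 736.9 + 558.3 = -377.4
Trade balance = -2790.7 + (-377.4) = -3168.1
(Excluded from the trade balance — secondary income: official development assistance provided to other countries 100.3, pension payments received by residents from foreign governments 84.7, personal remittances sent abroad by immigrant workers 288.1; primary income: interest paid on external government debt 508.2; financial account: new loans extended by domestic banks to foreign borrowers 1186.0, inward foreign direct investment in the manufacturing sector 1023.6, increase in resident deposits held at foreign banks 547.8, purchases of foreign government bonds by domestic residents 1446.8, acquisition of a foreign subsidiary by a resident firm (outward FDI) 1159.3, foreign purchases of equities on the domestic stock exchange 674.3.)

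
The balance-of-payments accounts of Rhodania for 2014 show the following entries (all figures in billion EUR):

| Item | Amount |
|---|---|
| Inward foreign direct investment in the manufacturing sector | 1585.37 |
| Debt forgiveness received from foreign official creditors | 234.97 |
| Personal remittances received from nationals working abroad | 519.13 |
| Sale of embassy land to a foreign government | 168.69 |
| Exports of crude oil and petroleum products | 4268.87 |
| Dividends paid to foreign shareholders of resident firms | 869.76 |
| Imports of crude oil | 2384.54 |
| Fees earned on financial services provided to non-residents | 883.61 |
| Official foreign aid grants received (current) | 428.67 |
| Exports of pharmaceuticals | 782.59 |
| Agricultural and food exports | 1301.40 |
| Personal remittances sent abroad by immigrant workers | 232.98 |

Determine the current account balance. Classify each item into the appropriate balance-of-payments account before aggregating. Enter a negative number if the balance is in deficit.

Goods: 782.59 + 4268.87 - 2384.54 + 1301.40 = 3968.32
Services: 883.61
Primary income: -869.76
Secondary income: 519.13 + 428.67 - 232.98 = 714.82
Current account = 3968.32 + 883.61 + (-869.76) + 714.82 = 4696.99
(Excluded from the current account — financial account: inward foreign direct investment in the manufacturing sector 1585.37; capital account: debt forgiveness received from foreign official creditors 234.97, sale of embassy land to a foreign government 168.69.)

4696.99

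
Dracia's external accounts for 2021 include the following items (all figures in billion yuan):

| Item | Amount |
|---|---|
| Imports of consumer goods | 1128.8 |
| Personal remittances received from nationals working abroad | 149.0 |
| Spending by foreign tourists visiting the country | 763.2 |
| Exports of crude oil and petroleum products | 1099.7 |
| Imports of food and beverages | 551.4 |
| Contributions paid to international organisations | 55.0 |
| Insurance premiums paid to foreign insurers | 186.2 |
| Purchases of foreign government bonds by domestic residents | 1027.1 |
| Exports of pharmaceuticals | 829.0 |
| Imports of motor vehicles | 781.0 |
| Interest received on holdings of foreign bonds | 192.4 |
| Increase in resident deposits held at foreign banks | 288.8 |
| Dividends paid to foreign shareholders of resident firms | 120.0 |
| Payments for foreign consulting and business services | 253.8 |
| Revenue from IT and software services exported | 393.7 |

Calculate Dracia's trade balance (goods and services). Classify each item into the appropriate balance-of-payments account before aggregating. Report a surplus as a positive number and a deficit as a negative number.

184.4

Goods: -551.4 + 1099.7 - 1128.8 + 829.0 - 781.0 = -532.5
Services: 393.7 + 763.2 - 186.2 - 253.8 = 716.9
Trade balance = -532.5 + 716.9 = 184.4
(Excluded from the trade balance — secondary income: personal remittances received from nationals working abroad 149.0, contributions paid to international organisations 55.0; financial account: purchases of foreign government bonds by domestic residents 1027.1, increase in resident deposits held at foreign banks 288.8; primary income: interest received on holdings of foreign bonds 192.4, dividends paid to foreign shareholders of resident firms 120.0.)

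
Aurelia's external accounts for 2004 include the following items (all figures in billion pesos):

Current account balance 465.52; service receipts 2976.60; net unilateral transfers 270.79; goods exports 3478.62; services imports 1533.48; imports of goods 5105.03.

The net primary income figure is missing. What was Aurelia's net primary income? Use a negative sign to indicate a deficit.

Current account = goods balance + services balance + net primary income + net secondary income
Sum of the known components = 87.50
Net primary income = CA - (known components) = 465.52 - 87.50 = 378.02

378.02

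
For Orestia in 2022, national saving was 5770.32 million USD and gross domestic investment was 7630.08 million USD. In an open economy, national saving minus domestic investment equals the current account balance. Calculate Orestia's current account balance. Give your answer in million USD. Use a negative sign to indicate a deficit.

S - I = CA (net lending to the rest of the world).
CA = S - I = 5770.32 - 7630.08 = -1859.76

-1859.76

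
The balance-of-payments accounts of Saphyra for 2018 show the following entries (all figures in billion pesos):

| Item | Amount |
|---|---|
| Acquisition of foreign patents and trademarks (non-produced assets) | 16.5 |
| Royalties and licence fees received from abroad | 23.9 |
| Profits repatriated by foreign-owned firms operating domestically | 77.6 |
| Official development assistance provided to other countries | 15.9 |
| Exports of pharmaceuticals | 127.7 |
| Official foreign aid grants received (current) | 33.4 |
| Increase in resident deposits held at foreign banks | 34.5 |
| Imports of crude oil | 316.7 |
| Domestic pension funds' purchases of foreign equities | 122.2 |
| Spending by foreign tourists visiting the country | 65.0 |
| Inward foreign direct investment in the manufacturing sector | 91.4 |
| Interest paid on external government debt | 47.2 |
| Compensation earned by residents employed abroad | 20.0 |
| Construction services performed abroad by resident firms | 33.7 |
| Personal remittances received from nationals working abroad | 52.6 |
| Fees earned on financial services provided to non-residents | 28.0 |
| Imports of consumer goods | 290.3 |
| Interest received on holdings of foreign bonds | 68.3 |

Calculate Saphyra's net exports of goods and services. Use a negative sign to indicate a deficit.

Goods: -290.3 - 316.7 + 127.7 = -479.3
Services: 33.7 + 65.0 + 28.0 + 23.9 = 150.6
Trade balance = -479.3 + 150.6 = -328.7
(Excluded from the trade balance — capital account: acquisition of foreign patents and trademarks (non-produced assets) 16.5; primary income: profits repatriated by foreign-owned firms operating domestically 77.6, interest paid on external government debt 47.2, compensation earned by residents employed abroad 20.0, interest received on holdings of foreign bonds 68.3; secondary income: official development assistance provided to other countries 15.9, official foreign aid grants received (current) 33.4, personal remittances received from nationals working abroad 52.6; financial account: increase in resident deposits held at foreign banks 34.5, domestic pension funds' purchases of foreign equities 122.2, inward foreign direct investment in the manufacturing sector 91.4.)

-328.7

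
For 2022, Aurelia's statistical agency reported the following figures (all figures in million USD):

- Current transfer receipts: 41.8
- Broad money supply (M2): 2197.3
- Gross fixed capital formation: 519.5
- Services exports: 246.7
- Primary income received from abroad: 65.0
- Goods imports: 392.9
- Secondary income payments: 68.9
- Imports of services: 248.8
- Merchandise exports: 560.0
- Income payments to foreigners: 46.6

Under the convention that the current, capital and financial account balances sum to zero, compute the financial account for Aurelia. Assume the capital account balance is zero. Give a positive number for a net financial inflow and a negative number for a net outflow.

-156.3

Goods balance = 560.0 - 392.9 = 167.1
Services balance = 246.7 - 248.8 = -2.1
Trade balance (goods + services) = 167.1 + (-2.1) = 165.0
Net primary income = 65.0 - 46.6 = 18.4
Net secondary income = 41.8 - 68.9 = -27.1
Current account = 165.0 + 18.4 + (-27.1) = 156.3
Financial account = -(156.3) = -156.3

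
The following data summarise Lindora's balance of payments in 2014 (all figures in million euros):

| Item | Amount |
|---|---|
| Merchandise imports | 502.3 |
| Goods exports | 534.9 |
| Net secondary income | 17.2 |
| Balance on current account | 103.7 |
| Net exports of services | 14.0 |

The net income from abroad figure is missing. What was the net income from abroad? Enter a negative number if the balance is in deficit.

39.9

Current account = goods balance + services balance + net primary income + net secondary income
Sum of the known components = 63.8
Net income from abroad = CA - (known components) = 103.7 - 63.8 = 39.9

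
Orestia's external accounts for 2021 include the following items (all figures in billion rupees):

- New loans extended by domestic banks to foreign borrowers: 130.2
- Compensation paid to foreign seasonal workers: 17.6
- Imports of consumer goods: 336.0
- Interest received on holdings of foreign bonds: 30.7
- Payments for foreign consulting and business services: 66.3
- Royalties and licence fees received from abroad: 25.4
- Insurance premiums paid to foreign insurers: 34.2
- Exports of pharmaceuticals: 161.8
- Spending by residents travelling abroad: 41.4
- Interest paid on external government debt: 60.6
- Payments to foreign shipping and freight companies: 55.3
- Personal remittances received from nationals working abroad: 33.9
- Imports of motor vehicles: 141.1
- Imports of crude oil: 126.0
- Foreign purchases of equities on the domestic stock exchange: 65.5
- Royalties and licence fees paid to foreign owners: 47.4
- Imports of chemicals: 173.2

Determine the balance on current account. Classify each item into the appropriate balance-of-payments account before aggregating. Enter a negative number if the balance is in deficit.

-847.3

Goods: -336.0 + 161.8 - 141.1 - 126.0 - 173.2 = -614.5
Services: -41.4 - 55.3 + 25.4 - 66.3 - 47.4 - 34.2 = -219.2
Primary income: 30.7 - 60.6 - 17.6 = -47.5
Secondary income: 33.9
Current account = (-614.5) + (-219.2) + (-47.5) + 33.9 = -847.3
(Excluded from the current account — financial account: new loans extended by domestic banks to foreign borrowers 130.2, foreign purchases of equities on the domestic stock exchange 65.5.)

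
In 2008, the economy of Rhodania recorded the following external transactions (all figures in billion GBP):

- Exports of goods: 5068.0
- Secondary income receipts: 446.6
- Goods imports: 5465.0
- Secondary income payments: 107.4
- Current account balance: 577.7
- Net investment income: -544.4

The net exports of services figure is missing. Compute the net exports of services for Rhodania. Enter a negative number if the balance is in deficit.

Current account = goods balance + services balance + net primary income + net secondary income
Sum of the known components = -602.2
Net exports of services = CA - (known components) = 577.7 - (-602.2) = 1179.9

1179.9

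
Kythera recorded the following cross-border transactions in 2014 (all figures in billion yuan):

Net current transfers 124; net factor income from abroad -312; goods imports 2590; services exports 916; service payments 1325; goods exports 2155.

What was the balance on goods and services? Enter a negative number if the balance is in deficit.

-844

Goods balance = 2155 - 2590 = -435
Services balance = 916 - 1325 = -409
Trade balance (goods + services) = -435 + (-409) = -844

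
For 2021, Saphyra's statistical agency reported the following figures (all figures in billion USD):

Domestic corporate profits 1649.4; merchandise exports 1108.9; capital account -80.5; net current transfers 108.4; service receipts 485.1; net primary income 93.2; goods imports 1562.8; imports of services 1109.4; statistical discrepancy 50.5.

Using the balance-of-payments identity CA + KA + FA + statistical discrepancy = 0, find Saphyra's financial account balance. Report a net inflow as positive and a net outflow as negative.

Goods balance = 1108.9 - 1562.8 = -453.9
Services balance = 485.1 - 1109.4 = -624.3
Trade balance (goods + services) = -453.9 + (-624.3) = -1078.2
Net primary income = 93.2
Net secondary income = 108.4
Current account = -1078.2 + 93.2 + 108.4 = -876.6
Financial account = -(-876.6 + (-80.5) + 50.5) = 906.6

906.6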